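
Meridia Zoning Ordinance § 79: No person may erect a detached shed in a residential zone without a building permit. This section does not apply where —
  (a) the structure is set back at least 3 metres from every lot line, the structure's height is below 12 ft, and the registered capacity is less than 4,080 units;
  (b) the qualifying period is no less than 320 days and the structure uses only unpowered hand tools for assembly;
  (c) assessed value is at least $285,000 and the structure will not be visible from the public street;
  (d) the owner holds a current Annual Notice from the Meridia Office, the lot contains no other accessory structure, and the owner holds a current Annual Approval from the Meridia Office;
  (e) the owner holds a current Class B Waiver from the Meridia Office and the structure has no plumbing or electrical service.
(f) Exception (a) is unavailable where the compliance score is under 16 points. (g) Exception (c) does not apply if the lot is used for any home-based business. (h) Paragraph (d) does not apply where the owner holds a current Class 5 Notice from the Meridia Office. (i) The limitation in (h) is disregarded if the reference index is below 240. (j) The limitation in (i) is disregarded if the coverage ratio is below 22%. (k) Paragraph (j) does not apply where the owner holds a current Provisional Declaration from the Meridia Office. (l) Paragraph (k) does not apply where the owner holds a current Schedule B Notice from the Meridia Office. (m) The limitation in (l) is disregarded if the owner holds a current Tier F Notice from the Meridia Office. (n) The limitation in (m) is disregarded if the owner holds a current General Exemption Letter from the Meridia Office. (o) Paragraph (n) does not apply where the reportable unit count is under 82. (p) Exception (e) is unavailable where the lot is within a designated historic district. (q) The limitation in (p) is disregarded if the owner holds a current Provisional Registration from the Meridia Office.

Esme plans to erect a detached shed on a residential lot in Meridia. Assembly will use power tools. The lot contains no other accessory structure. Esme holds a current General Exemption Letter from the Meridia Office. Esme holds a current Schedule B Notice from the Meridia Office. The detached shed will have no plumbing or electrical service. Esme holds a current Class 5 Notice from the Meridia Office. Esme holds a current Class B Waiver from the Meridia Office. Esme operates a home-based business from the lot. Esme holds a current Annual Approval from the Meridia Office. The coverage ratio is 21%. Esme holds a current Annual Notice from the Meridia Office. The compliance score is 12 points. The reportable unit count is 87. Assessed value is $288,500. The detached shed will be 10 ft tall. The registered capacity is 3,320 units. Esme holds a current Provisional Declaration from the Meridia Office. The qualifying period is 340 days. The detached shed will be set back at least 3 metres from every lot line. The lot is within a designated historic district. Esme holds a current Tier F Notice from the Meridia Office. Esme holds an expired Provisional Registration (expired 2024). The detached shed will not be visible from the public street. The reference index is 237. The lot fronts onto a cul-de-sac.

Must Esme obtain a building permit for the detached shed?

Yes — Esme must obtain a building permit.

All of (a)'s requirements are met (the setback is at least 3 m on every side; the structure's height is 10 ft, below the 12 ft limit; the registered capacity is 3,320 units, less than the 4,080 units limit). However, paragraph (f) must be considered: (f) operates against (a): the compliance score is 12 points, under the 16 points limit. (a) is therefore removed.
Exception (b) fails — assembly uses power tools.
Exception (c) is satisfied on its face — assessed value is $288,500, meeting the $285,000 threshold; the structure will not be visible from the street. Turning to paragraph (g): (g) operates against (c): a home-based business operates on the lot. Exception (c) does not apply.
Exception (d)'s conditions are all satisfied: a current Annual Notice is held; the lot has no other accessory structure; a current Annual Approval is held. But: (h) applies — a current Class 5 Notice is held. (i) is engaged (the reference index is 237, below the 240 limit), but is overridden by (j): (j) operates against (i): the coverage ratio is 21%, below the 22% limit. (k) is engaged (a current Provisional Declaration is held), but is itself disapplied by (l): (l) operates against (k): a current Schedule B Notice is held. (m) operates (a current Tier F Notice is held), but is itself disapplied by (n): (n) operates — a current General Exemption Letter is held. (o) does not operate here (the reportable unit count is 87, not under 82), so (n) stands. (d) is therefore removed.
All of (e)'s requirements are met (a current Class B Waiver is held; there is no plumbing or electrical service). Turning to paragraphs (p)–(q): (p) operates against (e): the lot is in a historic district. (q), which would lift (p), is inapplicable — there is no Provisional Registration in force. (e) is therefore removed.
No exception applies. The general rule governs.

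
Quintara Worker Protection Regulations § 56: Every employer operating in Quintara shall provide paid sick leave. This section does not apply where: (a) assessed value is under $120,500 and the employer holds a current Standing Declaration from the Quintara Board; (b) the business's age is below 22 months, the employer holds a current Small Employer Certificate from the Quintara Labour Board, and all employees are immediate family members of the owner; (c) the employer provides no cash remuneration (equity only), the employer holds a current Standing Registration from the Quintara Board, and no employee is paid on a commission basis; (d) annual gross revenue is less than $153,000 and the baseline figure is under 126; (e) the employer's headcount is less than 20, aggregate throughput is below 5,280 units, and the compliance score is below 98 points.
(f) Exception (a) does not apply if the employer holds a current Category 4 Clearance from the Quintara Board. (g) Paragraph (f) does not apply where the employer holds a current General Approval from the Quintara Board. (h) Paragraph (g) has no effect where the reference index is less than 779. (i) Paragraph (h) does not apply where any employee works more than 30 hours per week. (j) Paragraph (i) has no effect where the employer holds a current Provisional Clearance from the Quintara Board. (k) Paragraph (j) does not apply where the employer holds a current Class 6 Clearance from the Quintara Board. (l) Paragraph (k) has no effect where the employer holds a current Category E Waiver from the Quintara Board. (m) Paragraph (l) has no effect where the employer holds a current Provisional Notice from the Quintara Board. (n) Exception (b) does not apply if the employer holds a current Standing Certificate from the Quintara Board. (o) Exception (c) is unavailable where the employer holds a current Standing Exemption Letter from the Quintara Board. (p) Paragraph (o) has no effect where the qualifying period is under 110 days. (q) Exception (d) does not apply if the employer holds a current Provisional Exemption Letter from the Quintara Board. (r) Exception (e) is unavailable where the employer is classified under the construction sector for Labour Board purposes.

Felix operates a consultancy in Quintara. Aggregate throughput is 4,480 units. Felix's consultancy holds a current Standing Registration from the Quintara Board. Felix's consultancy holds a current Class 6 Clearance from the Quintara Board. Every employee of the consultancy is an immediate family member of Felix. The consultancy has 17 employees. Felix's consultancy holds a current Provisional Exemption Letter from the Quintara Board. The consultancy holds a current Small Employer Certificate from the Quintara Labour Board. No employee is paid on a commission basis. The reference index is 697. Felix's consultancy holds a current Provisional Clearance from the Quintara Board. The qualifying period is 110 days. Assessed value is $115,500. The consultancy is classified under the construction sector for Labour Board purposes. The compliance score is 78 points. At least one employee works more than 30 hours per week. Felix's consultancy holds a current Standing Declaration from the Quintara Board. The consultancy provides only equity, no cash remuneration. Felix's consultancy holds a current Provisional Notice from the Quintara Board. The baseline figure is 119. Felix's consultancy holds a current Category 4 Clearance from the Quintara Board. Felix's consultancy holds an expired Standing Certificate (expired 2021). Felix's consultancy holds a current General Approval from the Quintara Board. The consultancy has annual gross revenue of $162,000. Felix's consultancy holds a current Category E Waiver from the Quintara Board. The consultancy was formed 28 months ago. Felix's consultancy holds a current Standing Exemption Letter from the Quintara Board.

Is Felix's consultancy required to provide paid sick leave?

Exception (a)'s conditions are all satisfied: assessed value is $115,500, under the $120,500 limit; a current Standing Declaration is held. As to paragraphs (f)–(m): (f) would limit (a) — a current Category 4 Clearance is held — but (g) sets (f) aside: (g) applies — a current General Approval is held. (h) would limit (g) — the reference index is 697, less than the 779 limit — but (i) sets (h) aside: (i) is triggered — at least one employee exceeds 30 hours/week. (j) is triggered (a current Provisional Clearance is held), but yields to (k): (k) operates against (j): a current Class 6 Clearance is held. (l) would limit (k) — a current Category E Waiver is held — but (m) sets (l) aside: (m) operates against (l): a current Provisional Notice is held. Exception (a) stands.
Exception (b) requires that the business's age is below 22 months; but the business's age is 28 months, not below 22 months, so (b) is unavailable.
Exception (c) is satisfied on its face — remuneration is equity-only; a current Standing Registration is held; no employee is paid on commission. However, paragraphs (o)–(p) must be considered: (o) operates against (c): a current Standing Exemption Letter is held. (p) is not triggered (the qualifying period is 110 days, not under 110 days), so (o) stands. So (c) is unavailable.
Exception (d) requires that annual gross revenue is less than $153,000; but annual gross revenue is $162,000, not less than $153,000, so (d) is unavailable.
All of (e)'s requirements are met (the employer's headcount is 17, less than the 20 limit; aggregate throughput is 4,480 units, below the 5,280 units limit; the compliance score is 78 points, below the 98 points limit). However, paragraph (r) must be considered: (r) operates — the consultancy is classified under the construction sector. So (e) is unavailable.

No — exception (a) applies; Felix's consultancy is not required to provide paid sick leave.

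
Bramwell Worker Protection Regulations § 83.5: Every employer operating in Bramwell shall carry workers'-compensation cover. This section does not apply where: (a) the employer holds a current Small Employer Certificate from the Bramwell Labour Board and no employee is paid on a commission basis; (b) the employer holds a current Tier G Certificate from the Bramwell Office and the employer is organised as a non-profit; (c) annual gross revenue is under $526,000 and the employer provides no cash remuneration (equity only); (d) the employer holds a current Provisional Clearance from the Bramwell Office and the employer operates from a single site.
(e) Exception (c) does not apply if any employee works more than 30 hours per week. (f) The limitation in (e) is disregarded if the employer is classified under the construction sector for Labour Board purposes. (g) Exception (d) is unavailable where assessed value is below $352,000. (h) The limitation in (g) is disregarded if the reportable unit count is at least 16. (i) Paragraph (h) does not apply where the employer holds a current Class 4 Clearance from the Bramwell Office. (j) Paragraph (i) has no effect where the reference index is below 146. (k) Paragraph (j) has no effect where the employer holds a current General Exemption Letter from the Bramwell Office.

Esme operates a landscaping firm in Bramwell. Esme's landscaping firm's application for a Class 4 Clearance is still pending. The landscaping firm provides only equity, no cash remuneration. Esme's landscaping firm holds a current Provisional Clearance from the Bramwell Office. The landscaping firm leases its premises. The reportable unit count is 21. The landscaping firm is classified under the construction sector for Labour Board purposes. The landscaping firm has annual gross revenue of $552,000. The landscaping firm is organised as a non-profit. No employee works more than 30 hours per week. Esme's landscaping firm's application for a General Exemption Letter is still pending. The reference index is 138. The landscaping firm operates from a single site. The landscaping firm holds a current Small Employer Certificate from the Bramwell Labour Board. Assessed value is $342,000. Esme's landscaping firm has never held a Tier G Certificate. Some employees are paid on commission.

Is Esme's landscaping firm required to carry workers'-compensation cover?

Exception (a) does not apply: some employees are paid on commission.
Exception (b) does not apply: there is no Tier G Certificate in force.
Exception (c) requires that annual gross revenue is under $526,000; but annual gross revenue is $552,000, not under $526,000, so (c) is unavailable.
Exception (d) is satisfied on its face — a current Provisional Clearance is held; the employer operates from a single site. Applying paragraphs (g)–(k): (g) is engaged (assessed value is $342,000, below the $352,000 limit), but is overridden by (h): (h) operates against (g): the reportable unit count is 21, meeting the 16 threshold. (i) is inapplicable (the Class 4 Clearance is not current), so (h) stands. Exception (d) stands.

No — exception (d) applies; Esme's landscaping firm is not required to carry workers'-compensation cover.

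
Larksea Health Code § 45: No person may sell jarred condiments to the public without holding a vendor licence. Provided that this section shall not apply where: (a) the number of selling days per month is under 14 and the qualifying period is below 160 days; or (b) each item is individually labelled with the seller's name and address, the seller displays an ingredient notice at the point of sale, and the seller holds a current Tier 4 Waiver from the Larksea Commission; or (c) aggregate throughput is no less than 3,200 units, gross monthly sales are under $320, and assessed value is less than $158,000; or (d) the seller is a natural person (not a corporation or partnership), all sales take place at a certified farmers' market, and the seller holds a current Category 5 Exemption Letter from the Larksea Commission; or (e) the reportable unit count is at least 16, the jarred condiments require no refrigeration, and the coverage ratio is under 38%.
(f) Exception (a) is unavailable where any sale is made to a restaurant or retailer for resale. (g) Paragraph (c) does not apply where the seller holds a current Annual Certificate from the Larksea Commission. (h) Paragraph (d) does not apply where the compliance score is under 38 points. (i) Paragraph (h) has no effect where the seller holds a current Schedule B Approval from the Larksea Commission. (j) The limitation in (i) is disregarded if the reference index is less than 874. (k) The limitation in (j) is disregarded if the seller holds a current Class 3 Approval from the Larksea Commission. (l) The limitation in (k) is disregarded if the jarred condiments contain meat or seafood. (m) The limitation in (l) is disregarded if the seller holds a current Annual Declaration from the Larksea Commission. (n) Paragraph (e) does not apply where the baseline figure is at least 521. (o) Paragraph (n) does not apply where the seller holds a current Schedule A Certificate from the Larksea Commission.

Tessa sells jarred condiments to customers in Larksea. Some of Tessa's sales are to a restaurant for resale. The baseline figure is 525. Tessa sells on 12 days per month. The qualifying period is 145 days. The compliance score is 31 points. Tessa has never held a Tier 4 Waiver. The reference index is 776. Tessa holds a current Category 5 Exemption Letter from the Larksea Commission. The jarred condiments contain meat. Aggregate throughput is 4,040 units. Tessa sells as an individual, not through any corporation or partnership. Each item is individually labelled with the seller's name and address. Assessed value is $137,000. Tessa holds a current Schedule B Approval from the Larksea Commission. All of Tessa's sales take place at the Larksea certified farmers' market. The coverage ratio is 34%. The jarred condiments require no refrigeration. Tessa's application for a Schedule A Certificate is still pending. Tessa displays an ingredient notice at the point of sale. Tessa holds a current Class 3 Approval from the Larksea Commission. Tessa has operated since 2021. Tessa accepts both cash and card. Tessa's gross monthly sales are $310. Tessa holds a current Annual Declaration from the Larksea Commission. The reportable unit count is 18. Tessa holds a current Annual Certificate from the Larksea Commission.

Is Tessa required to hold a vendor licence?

Exception (a) is satisfied on its face — the number of selling days per month is 12, under the 14 limit; the qualifying period is 145 days, below the 160 days limit. Turning to paragraph (f): (f) operates against (a): some sales are to a restaurant for resale. (a) is therefore removed.
Exception (b) fails — no current Tier 4 Waiver is held.
All of (c)'s requirements are met (aggregate throughput is 4,040 units, meeting the 3,200 units threshold; gross monthly sales are $310, under the $320 limit; assessed value is $137,000, less than the $158,000 limit). But: (g) is engaged — a current Annual Certificate is held. Exception (c) does not apply.
Exception (d) is satisfied on its face — the seller is a natural person; all sales are at a certified farmers' market; a current Category 5 Exemption Letter is held. Considering the limiting provisions: (h) is engaged (the compliance score is 31 points, under the 38 points limit), but is set aside by (i): (i) is triggered — a current Schedule B Approval is held. (j) operates (the reference index is 776, less than the 874 limit), but is itself disapplied by (k): (k) operates — a current Class 3 Approval is held. (l) would limit (k) — the jarred condiments contain meat — but (m) sets (l) aside: (m) applies — a current Annual Declaration is held. So (d) applies.
All of (e)'s requirements are met (the reportable unit count is 18, meeting the 16 threshold; the jarred condiments are shelf-stable; the coverage ratio is 34%, under the 38% limit). Turning to paragraphs (n)–(o): (n) operates against (e): the baseline figure is 525, meeting the 521 threshold. (o), which would lift (n), does not operate here — there is no Schedule A Certificate in force. So (e) is unavailable.

No — exception (d) applies; Tessa is not required to hold a vendor licence.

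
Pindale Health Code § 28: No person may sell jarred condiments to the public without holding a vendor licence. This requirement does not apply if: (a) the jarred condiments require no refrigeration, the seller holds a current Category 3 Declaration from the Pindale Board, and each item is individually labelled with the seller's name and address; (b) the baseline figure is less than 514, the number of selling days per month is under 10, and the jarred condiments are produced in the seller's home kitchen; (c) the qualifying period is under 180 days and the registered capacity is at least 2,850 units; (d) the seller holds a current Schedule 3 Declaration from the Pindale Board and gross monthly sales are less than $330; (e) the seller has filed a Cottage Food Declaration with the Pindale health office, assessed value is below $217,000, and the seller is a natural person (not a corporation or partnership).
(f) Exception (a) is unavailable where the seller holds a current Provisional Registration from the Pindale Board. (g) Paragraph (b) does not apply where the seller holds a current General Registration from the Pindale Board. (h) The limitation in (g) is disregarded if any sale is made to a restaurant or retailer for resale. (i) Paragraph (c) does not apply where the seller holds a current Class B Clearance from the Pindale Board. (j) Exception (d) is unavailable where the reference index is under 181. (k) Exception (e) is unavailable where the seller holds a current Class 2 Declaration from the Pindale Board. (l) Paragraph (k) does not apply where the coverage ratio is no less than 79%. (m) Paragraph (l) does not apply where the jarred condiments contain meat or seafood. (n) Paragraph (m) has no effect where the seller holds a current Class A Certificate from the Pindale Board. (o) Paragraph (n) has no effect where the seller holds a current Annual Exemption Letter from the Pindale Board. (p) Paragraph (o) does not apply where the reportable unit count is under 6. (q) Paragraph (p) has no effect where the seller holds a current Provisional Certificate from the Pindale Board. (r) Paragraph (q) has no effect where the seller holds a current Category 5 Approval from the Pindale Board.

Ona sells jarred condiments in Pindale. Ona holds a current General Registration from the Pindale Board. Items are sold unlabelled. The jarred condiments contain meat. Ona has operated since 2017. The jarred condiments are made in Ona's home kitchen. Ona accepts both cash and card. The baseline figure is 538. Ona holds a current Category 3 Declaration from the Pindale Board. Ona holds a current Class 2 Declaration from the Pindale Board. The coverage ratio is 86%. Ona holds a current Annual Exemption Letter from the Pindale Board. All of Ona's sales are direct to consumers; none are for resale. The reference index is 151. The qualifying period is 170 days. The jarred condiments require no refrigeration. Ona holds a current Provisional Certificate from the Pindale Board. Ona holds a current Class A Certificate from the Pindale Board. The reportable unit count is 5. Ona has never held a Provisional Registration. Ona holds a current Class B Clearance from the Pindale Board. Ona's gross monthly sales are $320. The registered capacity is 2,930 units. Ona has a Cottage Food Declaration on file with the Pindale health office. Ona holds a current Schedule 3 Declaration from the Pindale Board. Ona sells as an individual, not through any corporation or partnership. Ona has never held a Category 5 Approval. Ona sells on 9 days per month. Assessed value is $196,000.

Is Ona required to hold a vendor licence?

Exception (a) fails — items are sold unlabelled.
Exception (b) requires that the baseline figure is less than 514; but the baseline figure is 538, not less than 514, so (b) is unavailable.
All of (c)'s requirements are met (the qualifying period is 170 days, under the 180 days limit; the registered capacity is 2,930 units, meeting the 2,850 units threshold). However, paragraph (i) must be considered: (i) is triggered — a current Class B Clearance is held. Exception (c) does not apply.
Exception (d) is satisfied on its face — a current Schedule 3 Declaration is held; gross monthly sales are $320, less than the $330 limit. However, paragraph (j) must be considered: (j) operates against (d): the reference index is 151, under the 181 limit. Exception (d) does not apply.
All of (e)'s requirements are met (a Cottage Food Declaration is on file; assessed value is $196,000, below the $217,000 limit; the seller is a natural person). However, paragraphs (k)–(r) must be considered: (k) applies — a current Class 2 Declaration is held. (l) applies (the coverage ratio is 86%, meeting the 79% threshold), but is displaced by (m): (m) is triggered — the jarred condiments contain meat. (n) would limit (m) — a current Class A Certificate is held — but (o) sets (n) aside: (o) operates — a current Annual Exemption Letter is held. (p) is engaged (the reportable unit count is 5, under the 6 limit), but yields to (q): (q) operates against (p): a current Provisional Certificate is held. (r), which would lift (q), is not engaged — there is no Category 5 Approval in force. (e) is therefore removed.
No exception is made out. Ona falls within the general rule.

Yes — Ona must hold a vendor licence.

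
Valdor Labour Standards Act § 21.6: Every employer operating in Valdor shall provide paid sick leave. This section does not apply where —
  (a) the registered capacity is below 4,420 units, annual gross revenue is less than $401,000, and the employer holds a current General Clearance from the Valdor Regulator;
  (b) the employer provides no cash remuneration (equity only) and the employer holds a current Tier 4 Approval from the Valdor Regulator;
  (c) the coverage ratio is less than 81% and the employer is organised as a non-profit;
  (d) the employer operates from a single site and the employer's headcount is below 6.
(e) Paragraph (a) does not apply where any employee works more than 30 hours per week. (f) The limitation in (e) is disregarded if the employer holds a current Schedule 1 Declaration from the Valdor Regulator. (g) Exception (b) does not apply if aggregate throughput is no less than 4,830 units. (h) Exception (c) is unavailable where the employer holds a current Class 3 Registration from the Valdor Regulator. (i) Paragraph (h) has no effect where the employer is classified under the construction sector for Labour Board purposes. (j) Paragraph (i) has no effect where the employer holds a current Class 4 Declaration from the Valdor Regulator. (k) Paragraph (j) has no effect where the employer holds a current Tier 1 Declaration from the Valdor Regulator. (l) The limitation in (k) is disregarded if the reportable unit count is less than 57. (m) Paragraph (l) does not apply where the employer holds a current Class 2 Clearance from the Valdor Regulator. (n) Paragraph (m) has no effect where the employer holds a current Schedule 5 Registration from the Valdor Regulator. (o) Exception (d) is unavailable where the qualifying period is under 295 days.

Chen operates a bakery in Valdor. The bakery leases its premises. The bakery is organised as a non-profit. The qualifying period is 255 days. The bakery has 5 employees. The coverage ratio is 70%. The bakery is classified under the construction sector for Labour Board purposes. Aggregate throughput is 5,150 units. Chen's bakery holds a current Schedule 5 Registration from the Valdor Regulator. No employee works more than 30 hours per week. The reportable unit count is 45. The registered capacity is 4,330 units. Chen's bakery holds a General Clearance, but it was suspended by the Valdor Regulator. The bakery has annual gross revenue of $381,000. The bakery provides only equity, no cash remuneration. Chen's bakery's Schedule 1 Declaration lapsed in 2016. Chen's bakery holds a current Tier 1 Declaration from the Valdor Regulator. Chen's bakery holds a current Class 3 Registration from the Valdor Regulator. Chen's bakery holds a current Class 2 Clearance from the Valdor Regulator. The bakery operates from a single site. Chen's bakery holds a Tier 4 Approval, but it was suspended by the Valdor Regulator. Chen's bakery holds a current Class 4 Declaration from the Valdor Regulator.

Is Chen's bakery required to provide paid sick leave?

Exception (a) does not apply: the General Clearance is not current.
Exception (b) does not apply: no current Tier 4 Approval is held.
Exception (c)'s conditions are all satisfied: the coverage ratio is 70%, less than the 81% limit; the employer is a non-profit. But: (h) operates against (c): a current Class 3 Registration is held. (i) applies (the bakery is classified under the construction sector), but is itself disapplied by (j): (j) operates against (i): a current Class 4 Declaration is held. (k) applies (a current Tier 1 Declaration is held), but is itself disapplied by (l): (l) applies — the reportable unit count is 45, less than the 57 limit. (m) operates (a current Class 2 Clearance is held), but is set aside by (n): (n) operates against (m): a current Schedule 5 Registration is held. Exception (c) does not apply.
Exception (d)'s conditions are all satisfied: the employer operates from a single site; the employer's headcount is 5, below the 6 limit. But: (o) operates against (d): the qualifying period is 255 days, under the 295 days limit. Exception (d) does not apply.
Every exception is unavailable, so the rule governs.

Yes — Chen's bakery must provide paid sick leave.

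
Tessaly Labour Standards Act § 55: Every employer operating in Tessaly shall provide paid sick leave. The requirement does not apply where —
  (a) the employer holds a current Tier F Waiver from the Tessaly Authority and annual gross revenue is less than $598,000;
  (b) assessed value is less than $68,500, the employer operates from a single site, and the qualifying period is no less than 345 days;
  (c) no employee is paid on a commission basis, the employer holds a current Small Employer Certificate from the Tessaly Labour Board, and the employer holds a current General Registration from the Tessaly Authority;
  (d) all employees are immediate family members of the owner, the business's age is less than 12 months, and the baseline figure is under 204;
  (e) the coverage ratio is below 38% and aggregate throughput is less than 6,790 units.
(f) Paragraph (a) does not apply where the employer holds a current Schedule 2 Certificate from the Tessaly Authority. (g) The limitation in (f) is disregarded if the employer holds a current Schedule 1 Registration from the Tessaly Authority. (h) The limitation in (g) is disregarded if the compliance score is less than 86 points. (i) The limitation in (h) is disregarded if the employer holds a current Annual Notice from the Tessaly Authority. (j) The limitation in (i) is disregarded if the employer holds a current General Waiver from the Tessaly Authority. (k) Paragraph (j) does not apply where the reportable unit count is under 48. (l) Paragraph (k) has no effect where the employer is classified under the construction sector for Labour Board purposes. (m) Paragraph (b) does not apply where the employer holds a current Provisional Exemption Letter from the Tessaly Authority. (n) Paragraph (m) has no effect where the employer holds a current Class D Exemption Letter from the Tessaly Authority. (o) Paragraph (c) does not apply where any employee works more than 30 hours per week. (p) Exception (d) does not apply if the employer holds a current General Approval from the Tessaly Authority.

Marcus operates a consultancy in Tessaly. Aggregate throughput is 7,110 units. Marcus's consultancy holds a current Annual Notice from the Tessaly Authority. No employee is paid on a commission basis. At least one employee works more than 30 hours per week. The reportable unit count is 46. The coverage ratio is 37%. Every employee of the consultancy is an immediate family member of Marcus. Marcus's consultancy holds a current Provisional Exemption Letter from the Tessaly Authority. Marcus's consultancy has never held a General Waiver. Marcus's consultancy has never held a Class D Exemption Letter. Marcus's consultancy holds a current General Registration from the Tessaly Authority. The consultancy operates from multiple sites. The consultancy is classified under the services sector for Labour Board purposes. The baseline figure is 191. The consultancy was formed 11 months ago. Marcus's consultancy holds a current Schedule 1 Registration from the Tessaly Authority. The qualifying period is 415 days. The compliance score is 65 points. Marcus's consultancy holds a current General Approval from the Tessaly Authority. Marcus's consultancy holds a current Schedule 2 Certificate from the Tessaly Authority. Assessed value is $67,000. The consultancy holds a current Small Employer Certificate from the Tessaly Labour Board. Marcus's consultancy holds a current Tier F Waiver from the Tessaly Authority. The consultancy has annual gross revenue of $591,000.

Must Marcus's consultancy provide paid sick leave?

No — exception (a) applies; Marcus's consultancy is not required to provide paid sick leave.

All of (a)'s requirements are met (a current Tier F Waiver is held; annual gross revenue is $591,000, less than the $598,000 limit). Applying paragraphs (f)–(l): (f) applies (a current Schedule 2 Certificate is held), but is displaced by (g): (g) operates against (f): a current Schedule 1 Registration is held. (h) operates (the compliance score is 65 points, less than the 86 points limit), but is overridden by (i): (i) is triggered — a current Annual Notice is held. (j) does not operate here (there is no General Waiver in force), so (i) stands. (a) remains available.
Exception (b) fails — the employer operates from multiple sites.
Exception (c): no employee is paid on commission; a current Small Employer Certificate is held; a current General Registration is held — every condition holds. However, paragraph (o) must be considered: (o) operates against (c): at least one employee exceeds 30 hours/week. Exception (c) does not apply.
All of (d)'s requirements are met (every employee is an immediate family member; the business's age is 11 months, less than the 12 months limit; the baseline figure is 191, under the 204 limit). However, paragraph (p) must be considered: (p) is triggered — a current General Approval is held. Exception (d) does not apply.
Exception (e) requires that aggregate throughput is less than 6,790 units; but aggregate throughput is 7,110 units, not less than 6,790 units, so (e) is unavailable.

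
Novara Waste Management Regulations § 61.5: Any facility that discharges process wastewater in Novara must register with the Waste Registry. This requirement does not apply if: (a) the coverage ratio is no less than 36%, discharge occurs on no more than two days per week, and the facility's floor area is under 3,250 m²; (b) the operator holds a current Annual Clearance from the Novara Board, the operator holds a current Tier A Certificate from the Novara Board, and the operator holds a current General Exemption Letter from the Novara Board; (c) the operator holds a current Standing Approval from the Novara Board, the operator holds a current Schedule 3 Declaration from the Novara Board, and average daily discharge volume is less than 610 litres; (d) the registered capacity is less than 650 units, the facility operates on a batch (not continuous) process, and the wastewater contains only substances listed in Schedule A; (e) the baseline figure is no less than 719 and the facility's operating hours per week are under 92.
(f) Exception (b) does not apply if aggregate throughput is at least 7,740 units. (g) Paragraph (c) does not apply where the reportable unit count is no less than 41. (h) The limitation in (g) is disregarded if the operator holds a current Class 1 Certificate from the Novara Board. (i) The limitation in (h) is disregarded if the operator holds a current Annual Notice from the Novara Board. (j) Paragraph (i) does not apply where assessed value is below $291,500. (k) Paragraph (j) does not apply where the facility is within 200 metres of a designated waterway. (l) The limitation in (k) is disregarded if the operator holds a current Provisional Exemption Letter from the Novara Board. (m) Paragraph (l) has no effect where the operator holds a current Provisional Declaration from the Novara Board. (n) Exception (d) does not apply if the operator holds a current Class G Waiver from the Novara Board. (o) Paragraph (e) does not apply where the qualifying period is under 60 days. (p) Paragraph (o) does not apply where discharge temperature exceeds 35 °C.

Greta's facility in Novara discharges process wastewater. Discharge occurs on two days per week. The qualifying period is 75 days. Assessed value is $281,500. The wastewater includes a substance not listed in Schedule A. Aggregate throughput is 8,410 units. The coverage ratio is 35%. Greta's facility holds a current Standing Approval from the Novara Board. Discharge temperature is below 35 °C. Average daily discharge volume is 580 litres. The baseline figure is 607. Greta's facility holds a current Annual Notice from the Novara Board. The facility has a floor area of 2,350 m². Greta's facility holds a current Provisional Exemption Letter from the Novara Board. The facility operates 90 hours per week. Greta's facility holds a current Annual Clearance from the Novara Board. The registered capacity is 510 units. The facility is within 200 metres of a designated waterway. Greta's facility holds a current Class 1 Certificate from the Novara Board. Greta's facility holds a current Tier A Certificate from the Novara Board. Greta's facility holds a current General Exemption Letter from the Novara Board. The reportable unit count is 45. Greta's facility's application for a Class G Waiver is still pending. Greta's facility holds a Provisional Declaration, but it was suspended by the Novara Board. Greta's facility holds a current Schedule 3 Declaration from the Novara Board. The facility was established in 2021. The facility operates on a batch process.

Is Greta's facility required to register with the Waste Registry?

No — exception (c) applies; Greta's facility is not required to register with the Waste Registry.

Exception (a) fails — the coverage ratio is 35%, short of 36%.
All of (b)'s requirements are met (a current Annual Clearance is held; a current Tier A Certificate is held; a current General Exemption Letter is held). But: (f) operates against (b): aggregate throughput is 8,410 units, meeting the 7,740 units threshold. Exception (b) does not apply.
Exception (c): a current Standing Approval is held; a current Schedule 3 Declaration is held; average daily discharge volume is 580 litres, less than the 610 litres limit — every condition holds. Considering the limiting provisions: (g) would limit (c) — the reportable unit count is 45, meeting the 41 threshold — but (h) sets (g) aside: (h) operates — a current Class 1 Certificate is held. (i) would limit (h) — a current Annual Notice is held — but (j) sets (i) aside: (j) operates against (i): assessed value is $281,500, below the $291,500 limit. (k) is engaged (the facility is within 200 m of a designated waterway), but is set aside by (l): (l) operates against (k): a current Provisional Exemption Letter is held. (m) does not operate here (there is no Provisional Declaration in force), so (l) stands. Exception (c) stands.
Exception (d) does not apply: the wastewater includes a non-Schedule-A substance.
Exception (e) does not apply: the baseline figure is 607, short of 719.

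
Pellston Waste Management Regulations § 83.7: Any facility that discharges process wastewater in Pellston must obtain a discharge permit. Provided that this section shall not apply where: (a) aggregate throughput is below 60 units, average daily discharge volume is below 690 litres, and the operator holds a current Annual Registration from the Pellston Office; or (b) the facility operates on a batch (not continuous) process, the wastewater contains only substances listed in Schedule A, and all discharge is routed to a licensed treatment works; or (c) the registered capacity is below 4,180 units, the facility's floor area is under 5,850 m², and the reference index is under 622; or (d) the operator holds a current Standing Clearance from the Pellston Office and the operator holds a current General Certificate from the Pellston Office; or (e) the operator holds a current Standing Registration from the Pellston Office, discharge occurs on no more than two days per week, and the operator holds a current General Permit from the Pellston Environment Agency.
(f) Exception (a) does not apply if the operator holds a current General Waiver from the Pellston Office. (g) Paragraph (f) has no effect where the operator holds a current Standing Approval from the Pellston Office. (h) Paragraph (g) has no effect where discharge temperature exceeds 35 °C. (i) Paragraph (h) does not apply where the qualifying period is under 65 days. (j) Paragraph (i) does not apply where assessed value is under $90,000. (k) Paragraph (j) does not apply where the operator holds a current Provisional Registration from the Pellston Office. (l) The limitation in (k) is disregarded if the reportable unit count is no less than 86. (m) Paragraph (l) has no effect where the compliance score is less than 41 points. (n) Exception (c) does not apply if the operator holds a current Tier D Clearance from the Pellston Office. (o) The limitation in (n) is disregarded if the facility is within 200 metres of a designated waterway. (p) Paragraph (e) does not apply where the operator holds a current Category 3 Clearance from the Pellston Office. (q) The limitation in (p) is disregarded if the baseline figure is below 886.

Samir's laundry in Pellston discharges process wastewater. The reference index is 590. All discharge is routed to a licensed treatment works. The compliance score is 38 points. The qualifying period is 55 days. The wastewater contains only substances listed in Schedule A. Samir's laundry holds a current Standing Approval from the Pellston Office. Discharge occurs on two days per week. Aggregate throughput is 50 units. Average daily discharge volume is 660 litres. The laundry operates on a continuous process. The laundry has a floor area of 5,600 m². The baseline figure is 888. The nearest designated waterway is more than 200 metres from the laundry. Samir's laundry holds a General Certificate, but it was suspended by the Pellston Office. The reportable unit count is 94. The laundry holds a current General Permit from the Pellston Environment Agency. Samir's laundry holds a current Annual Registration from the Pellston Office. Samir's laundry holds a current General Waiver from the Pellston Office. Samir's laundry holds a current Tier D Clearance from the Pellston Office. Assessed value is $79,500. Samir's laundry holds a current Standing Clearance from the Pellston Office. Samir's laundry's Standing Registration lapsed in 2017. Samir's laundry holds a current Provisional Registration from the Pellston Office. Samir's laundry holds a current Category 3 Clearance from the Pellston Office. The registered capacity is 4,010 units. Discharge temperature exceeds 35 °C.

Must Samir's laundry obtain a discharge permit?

No — exception (a) applies; Samir's laundry is not required to obtain a discharge permit.

Exception (a): aggregate throughput is 50 units, below the 60 units limit; average daily discharge volume is 660 litres, below the 690 litres limit; a current Annual Registration is held — every condition holds. Applying paragraphs (f)–(m): (f) is triggered (a current General Waiver is held), but yields to (g): (g) operates — a current Standing Approval is held. (h) would limit (g) — discharge temperature exceeds 35 °C — but (i) sets (h) aside: (i) operates against (h): the qualifying period is 55 days, under the 65 days limit. (j) is triggered (assessed value is $79,500, under the $90,000 limit), but is itself disapplied by (k): (k) operates — a current Provisional Registration is held. (l) would limit (k) — the reportable unit count is 94, meeting the 86 threshold — but (m) sets (l) aside: (m) operates against (l): the compliance score is 38 points, less than the 41 points limit. So (a) applies.
Exception (b) does not apply: the facility operates on a continuous process.
All of (c)'s requirements are met (the registered capacity is 4,010 units, below the 4,180 units limit; the facility's floor area is 5,600 m², under the 5,850 m² limit; the reference index is 590, under the 622 limit). Turning to paragraphs (n)–(o): (n) is engaged — a current Tier D Clearance is held. (o) is not triggered (the laundry is more than 200 m from any designated waterway), so (n) stands. So (c) is unavailable.
Exception (d) fails — no current General Certificate is held.
Exception (e) does not apply: the Standing Registration is not current.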